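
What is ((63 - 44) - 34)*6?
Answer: -90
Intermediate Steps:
((63 - 44) - 34)*6 = (19 - 34)*6 = -15*6 = -90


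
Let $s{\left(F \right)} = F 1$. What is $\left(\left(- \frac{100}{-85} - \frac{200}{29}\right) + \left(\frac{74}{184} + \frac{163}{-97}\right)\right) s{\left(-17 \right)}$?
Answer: $\frac{30789331}{258796} \approx 118.97$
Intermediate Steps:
$s{\left(F \right)} = F$
$\left(\left(- \frac{100}{-85} - \frac{200}{29}\right) + \left(\frac{74}{184} + \frac{163}{-97}\right)\right) s{\left(-17 \right)} = \left(\left(- \frac{100}{-85} - \frac{200}{29}\right) + \left(\frac{74}{184} + \frac{163}{-97}\right)\right) \left(-17\right) = \left(\left(\left(-100\right) \left(- \frac{1}{85}\right) - \frac{200}{29}\right) + \left(74 \cdot \frac{1}{184} + 163 \left(- \frac{1}{97}\right)\right)\right) \left(-17\right) = \left(\left(\frac{20}{17} - \frac{200}{29}\right) + \left(\frac{37}{92} - \frac{163}{97}\right)\right) \left(-17\right) = \left(- \frac{2820}{493} - \frac{11407}{8924}\right) \left(-17\right) = \left(- \frac{30789331}{4399532}\right) \left(-17\right) = \frac{30789331}{258796}$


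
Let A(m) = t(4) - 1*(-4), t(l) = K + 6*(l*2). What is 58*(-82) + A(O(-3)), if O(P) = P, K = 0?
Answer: -4704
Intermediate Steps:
t(l) = 12*l (t(l) = 0 + 6*(l*2) = 0 + 6*(2*l) = 0 + 12*l = 12*l)
A(m) = 52 (A(m) = 12*4 - 1*(-4) = 48 + 4 = 52)
58*(-82) + A(O(-3)) = 58*(-82) + 52 = -4756 + 52 = -4704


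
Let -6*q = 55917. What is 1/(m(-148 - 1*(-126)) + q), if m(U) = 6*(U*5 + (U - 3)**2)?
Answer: -2/12459 ≈ -0.00016053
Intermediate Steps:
m(U) = 6*(-3 + U)**2 + 30*U (m(U) = 6*(5*U + (-3 + U)**2) = 6*((-3 + U)**2 + 5*U) = 6*(-3 + U)**2 + 30*U)
q = -18639/2 (q = -1/6*55917 = -18639/2 ≈ -9319.5)
1/(m(-148 - 1*(-126)) + q) = 1/((54 - 6*(-148 - 1*(-126)) + 6*(-148 - 1*(-126))**2) - 18639/2) = 1/((54 - 6*(-148 + 126) + 6*(-148 + 126)**2) - 18639/2) = 1/((54 - 6*(-22) + 6*(-22)**2) - 18639/2) = 1/((54 + 132 + 6*484) - 18639/2) = 1/((54 + 132 + 2904) - 18639/2) = 1/(3090 - 18639/2) = 1/(-12459/2) = -2/12459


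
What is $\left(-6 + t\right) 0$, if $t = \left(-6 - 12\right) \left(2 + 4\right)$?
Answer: $0$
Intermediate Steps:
$t = -108$ ($t = \left(-18\right) 6 = -108$)
$\left(-6 + t\right) 0 = \left(-6 - 108\right) 0 = \left(-114\right) 0 = 0$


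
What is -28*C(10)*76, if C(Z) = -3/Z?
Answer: 3192/5 ≈ 638.40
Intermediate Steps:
-28*C(10)*76 = -(-84)/10*76 = -28*(-3/10)*76 = (42/5)*76 = 3192/5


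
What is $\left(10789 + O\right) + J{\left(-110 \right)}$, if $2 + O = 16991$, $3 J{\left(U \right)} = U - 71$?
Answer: $\frac{83153}{3} \approx 27718.0$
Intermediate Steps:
$J{\left(U \right)} = - \frac{71}{3} + \frac{U}{3}$ ($J{\left(U \right)} = \frac{U - 71}{3} = \frac{-71 + U}{3} = - \frac{71}{3} + \frac{U}{3}$)
$O = 16989$ ($O = -2 + 16991 = 16989$)
$\left(10789 + O\right) + J{\left(-110 \right)} = \left(10789 + 16989\right) + \left(- \frac{71}{3} + \frac{1}{3} \left(-110\right)\right) = 27778 - \frac{181}{3} = \frac{83153}{3}$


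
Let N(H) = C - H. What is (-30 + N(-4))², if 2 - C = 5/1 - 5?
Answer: 576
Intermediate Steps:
C = 2 (C = 2 - (5/1 - 5) = 2 - (5*1 - 5) = 2 - (5 - 5) = 2 - 1*0 = 2 + 0 = 2)
N(H) = 2 - H
(-30 + N(-4))² = (-30 + (2 - 1*(-4)))² = (-30 + (2 + 4))² = (-30 + 6)² = (-24)² = 576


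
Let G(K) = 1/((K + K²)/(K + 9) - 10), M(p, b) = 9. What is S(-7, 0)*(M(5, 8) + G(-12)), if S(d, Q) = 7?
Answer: 3395/54 ≈ 62.870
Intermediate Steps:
G(K) = 1/(-10 + (K + K²)/(9 + K)) (G(K) = 1/((K + K²)/(9 + K) - 10) = 1/(-10 + (K + K²)/(9 + K)))
S(-7, 0)*(M(5, 8) + G(-12)) = 7*(9 + (9 - 12)/(-90 + (-12)² - 9*(-12))) = 7*(9 - 3/(-90 + 144 + 108)) = 7*(9 - 3/162) = 7*(9 + (1/162)*(-3)) = 7*(9 - 1/54) = 7*(485/54) = 3395/54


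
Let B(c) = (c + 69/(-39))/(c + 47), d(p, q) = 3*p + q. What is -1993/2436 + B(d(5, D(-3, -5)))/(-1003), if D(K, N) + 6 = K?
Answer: -1377430511/1683439212 ≈ -0.81822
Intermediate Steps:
D(K, N) = -6 + K
d(p, q) = q + 3*p
B(c) = (-23/13 + c)/(47 + c) (B(c) = (c + 69*(-1/39))/(47 + c) = (c - 23/13)/(47 + c) = (-23/13 + c)/(47 + c))
-1993/2436 + B(d(5, D(-3, -5)))/(-1003) = -1993/2436 + ((-23/13 + ((-6 - 3) + 3*5))/(47 + ((-6 - 3) + 3*5)))/(-1003) = -1993*1/2436 + ((-23/13 + (-9 + 15))/(47 + (-9 + 15)))*(-1/1003) = -1993/2436 + ((-23/13 + 6)/(47 + 6))*(-1/1003) = -1993/2436 + ((55/13)/53)*(-1/1003) = -1993/2436 + ((1/53)*(55/13))*(-1/1003) = -1993/2436 + (55/689)*(-1/1003) = -1993/2436 - 55/691067 = -1377430511/1683439212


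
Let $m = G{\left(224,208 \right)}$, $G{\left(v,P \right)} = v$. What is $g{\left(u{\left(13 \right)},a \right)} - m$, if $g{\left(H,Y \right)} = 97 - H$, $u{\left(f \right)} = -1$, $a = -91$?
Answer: $-126$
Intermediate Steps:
$m = 224$
$g{\left(u{\left(13 \right)},a \right)} - m = \left(97 - -1\right) - 224 = \left(97 + 1\right) - 224 = 98 - 224 = -126$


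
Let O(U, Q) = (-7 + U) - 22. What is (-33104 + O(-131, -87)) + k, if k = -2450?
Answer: -35714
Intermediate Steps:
O(U, Q) = -29 + U
(-33104 + O(-131, -87)) + k = (-33104 + (-29 - 131)) - 2450 = (-33104 - 160) - 2450 = -33264 - 2450 = -35714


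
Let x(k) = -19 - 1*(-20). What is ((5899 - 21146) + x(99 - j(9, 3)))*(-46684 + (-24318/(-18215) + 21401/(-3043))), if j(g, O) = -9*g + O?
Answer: 39455550427058766/55428245 ≈ 7.1183e+8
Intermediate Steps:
j(g, O) = O - 9*g
x(k) = 1 (x(k) = -19 + 20 = 1)
((5899 - 21146) + x(99 - j(9, 3)))*(-46684 + (-24318/(-18215) + 21401/(-3043))) = ((5899 - 21146) + 1)*(-46684 + (-24318/(-18215) + 21401/(-3043))) = (-15247 + 1)*(-46684 + (-24318*(-1/18215) + 21401*(-1/3043))) = -15246*(-46684 + (24318/18215 - 21401/3043)) = -15246*(-46684 - 315819541/55428245) = -15246*(-2587928009121/55428245) = 39455550427058766/55428245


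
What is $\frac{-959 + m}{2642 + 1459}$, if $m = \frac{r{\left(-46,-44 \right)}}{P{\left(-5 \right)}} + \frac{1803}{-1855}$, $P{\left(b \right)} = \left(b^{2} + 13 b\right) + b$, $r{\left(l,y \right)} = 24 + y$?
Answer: $- \frac{16019312}{68466195} \approx -0.23397$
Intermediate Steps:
$P{\left(b \right)} = b^{2} + 14 b$
$m = - \frac{8807}{16695}$ ($m = \frac{24 - 44}{\left(-5\right) \left(14 - 5\right)} + \frac{1803}{-1855} = - \frac{20}{\left(-5\right) 9} + 1803 \left(- \frac{1}{1855}\right) = - \frac{20}{-45} - \frac{1803}{1855} = \left(-20\right) \left(- \frac{1}{45}\right) - \frac{1803}{1855} = \frac{4}{9} - \frac{1803}{1855} = - \frac{8807}{16695} \approx -0.52752$)
$\frac{-959 + m}{2642 + 1459} = \frac{-959 - \frac{8807}{16695}}{2642 + 1459} = - \frac{16019312}{16695 \cdot 4101} = \left(- \frac{16019312}{16695}\right) \frac{1}{4101} = - \frac{16019312}{68466195}$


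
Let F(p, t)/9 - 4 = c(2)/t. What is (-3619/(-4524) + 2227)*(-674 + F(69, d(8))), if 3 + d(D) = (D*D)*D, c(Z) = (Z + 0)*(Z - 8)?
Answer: -1637011244975/1151358 ≈ -1.4218e+6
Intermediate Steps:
c(Z) = Z*(-8 + Z)
d(D) = -3 + D**3 (d(D) = -3 + (D*D)*D = -3 + D**2*D = -3 + D**3)
F(p, t) = 36 - 108/t (F(p, t) = 36 + 9*((2*(-8 + 2))/t) = 36 + 9*((2*(-6))/t) = 36 + 9*(-12/t) = 36 - 108/t)
(-3619/(-4524) + 2227)*(-674 + F(69, d(8))) = (-3619/(-4524) + 2227)*(-674 + (36 - 108/(-3 + 8**3))) = (-3619*(-1/4524) + 2227)*(-674 + (36 - 108/(-3 + 512))) = (3619/4524 + 2227)*(-674 + (36 - 108/509)) = 10078567*(-674 + (36 - 108*1/509))/4524 = 10078567*(-674 + (36 - 108/509))/4524 = 10078567*(-674 + 18216/509)/4524 = (10078567/4524)*(-324850/509) = -1637011244975/1151358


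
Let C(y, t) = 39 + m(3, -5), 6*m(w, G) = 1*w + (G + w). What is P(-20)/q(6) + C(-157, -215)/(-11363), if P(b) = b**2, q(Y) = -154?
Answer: -1241245/477246 ≈ -2.6008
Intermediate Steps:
m(w, G) = w/3 + G/6 (m(w, G) = (1*w + (G + w))/6 = (w + (G + w))/6 = (G + 2*w)/6 = w/3 + G/6)
C(y, t) = 235/6 (C(y, t) = 39 + ((1/3)*3 + (1/6)*(-5)) = 39 + (1 - 5/6) = 39 + 1/6 = 235/6)
P(-20)/q(6) + C(-157, -215)/(-11363) = (-20)**2/(-154) + (235/6)/(-11363) = 400*(-1/154) + (235/6)*(-1/11363) = -200/77 - 235/68178 = -1241245/477246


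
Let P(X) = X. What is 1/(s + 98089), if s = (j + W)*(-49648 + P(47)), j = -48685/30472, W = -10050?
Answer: 2344/1168876353561 ≈ 2.0053e-9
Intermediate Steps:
j = -3745/2344 (j = -48685*1/30472 = -3745/2344 ≈ -1.5977)
s = 1168646432945/2344 (s = (-3745/2344 - 10050)*(-49648 + 47) = -23560945/2344*(-49601) = 1168646432945/2344 ≈ 4.9857e+8)
1/(s + 98089) = 1/(1168646432945/2344 + 98089) = 1/(1168876353561/2344) = 2344/1168876353561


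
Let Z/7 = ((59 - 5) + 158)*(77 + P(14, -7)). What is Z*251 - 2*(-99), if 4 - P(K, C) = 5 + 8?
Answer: 25329110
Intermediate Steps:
P(K, C) = -9 (P(K, C) = 4 - (5 + 8) = 4 - 1*13 = 4 - 13 = -9)
Z = 100912 (Z = 7*(((59 - 5) + 158)*(77 - 9)) = 7*((54 + 158)*68) = 7*(212*68) = 7*14416 = 100912)
Z*251 - 2*(-99) = 100912*251 - 2*(-99) = 25328912 + 198 = 25329110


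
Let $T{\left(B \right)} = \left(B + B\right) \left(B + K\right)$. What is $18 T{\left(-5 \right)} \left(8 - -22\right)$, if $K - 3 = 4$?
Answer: $-10800$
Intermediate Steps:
$K = 7$ ($K = 3 + 4 = 7$)
$T{\left(B \right)} = 2 B \left(7 + B\right)$ ($T{\left(B \right)} = \left(B + B\right) \left(B + 7\right) = 2 B \left(7 + B\right)$)
$18 T{\left(-5 \right)} \left(8 - -22\right) = 18 \cdot 2 \left(-5\right) \left(7 - 5\right) \left(8 - -22\right) = 18 \cdot 2 \left(-5\right) 2 \left(8 + 22\right) = 18 \left(-20\right) 30 = \left(-360\right) 30 = -10800$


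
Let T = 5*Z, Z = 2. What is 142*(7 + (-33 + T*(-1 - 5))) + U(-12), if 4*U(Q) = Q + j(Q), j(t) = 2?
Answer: -24429/2 ≈ -12215.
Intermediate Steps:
T = 10 (T = 5*2 = 10)
U(Q) = ½ + Q/4 (U(Q) = (Q + 2)/4 = (2 + Q)/4 = ½ + Q/4)
142*(7 + (-33 + T*(-1 - 5))) + U(-12) = 142*(7 + (-33 + 10*(-1 - 5))) + (½ + (¼)*(-12)) = 142*(7 + (-33 + 10*(-6))) + (½ - 3) = 142*(7 + (-33 - 60)) - 5/2 = 142*(7 - 93) - 5/2 = 142*(-86) - 5/2 = -12212 - 5/2 = -24429/2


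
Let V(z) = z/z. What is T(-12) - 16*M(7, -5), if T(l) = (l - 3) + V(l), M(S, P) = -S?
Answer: 98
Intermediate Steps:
V(z) = 1
T(l) = -2 + l (T(l) = (l - 3) + 1 = (-3 + l) + 1 = -2 + l)
T(-12) - 16*M(7, -5) = (-2 - 12) - (-16)*7 = -14 - 16*(-7) = -14 + 112 = 98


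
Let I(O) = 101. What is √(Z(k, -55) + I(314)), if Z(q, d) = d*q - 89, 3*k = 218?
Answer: I*√35862/3 ≈ 63.124*I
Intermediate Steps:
k = 218/3 (k = (⅓)*218 = 218/3 ≈ 72.667)
Z(q, d) = -89 + d*q
√(Z(k, -55) + I(314)) = √((-89 - 55*218/3) + 101) = √((-89 - 11990/3) + 101) = √(-12257/3 + 101) = √(-11954/3) = I*√35862/3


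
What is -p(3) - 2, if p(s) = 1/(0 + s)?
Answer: -7/3 ≈ -2.3333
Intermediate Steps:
p(s) = 1/s
-p(3) - 2 = -1/3 - 2 = -1*⅓ - 2 = -⅓ - 2 = -7/3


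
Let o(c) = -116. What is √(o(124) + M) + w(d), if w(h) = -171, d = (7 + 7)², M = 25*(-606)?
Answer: -171 + I*√15266 ≈ -171.0 + 123.56*I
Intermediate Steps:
M = -15150
d = 196 (d = 14² = 196)
√(o(124) + M) + w(d) = √(-116 - 15150) - 171 = √(-15266) - 171 = I*√15266 - 171 = -171 + I*√15266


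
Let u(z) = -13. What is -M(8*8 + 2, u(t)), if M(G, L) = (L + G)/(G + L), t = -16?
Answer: -1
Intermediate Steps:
M(G, L) = 1 (M(G, L) = (G + L)/(G + L) = 1)
-M(8*8 + 2, u(t)) = -1*1 = -1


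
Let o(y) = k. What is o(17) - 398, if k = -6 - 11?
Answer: -415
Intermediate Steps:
k = -17
o(y) = -17
o(17) - 398 = -17 - 398 = -415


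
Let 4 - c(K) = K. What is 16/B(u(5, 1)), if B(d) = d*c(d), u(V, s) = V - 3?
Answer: 4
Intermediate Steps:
c(K) = 4 - K
u(V, s) = -3 + V
B(d) = d*(4 - d)
16/B(u(5, 1)) = 16/(((-3 + 5)*(4 - (-3 + 5)))) = 16/((2*(4 - 1*2))) = 16/((2*(4 - 2))) = 16/((2*2)) = 16/4 = 16*(¼) = 4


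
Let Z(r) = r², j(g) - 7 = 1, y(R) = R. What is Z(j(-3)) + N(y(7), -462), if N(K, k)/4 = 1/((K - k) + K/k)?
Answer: 1981256/30953 ≈ 64.009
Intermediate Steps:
j(g) = 8 (j(g) = 7 + 1 = 8)
N(K, k) = 4/(K - k + K/k) (N(K, k) = 4/((K - k) + K/k) = 4/(K - k + K/k))
Z(j(-3)) + N(y(7), -462) = 8² + 4*(-462)/(7 - 1*(-462)² + 7*(-462)) = 64 + 4*(-462)/(7 - 1*213444 - 3234) = 64 + 4*(-462)/(7 - 213444 - 3234) = 64 + 4*(-462)/(-216671) = 64 + 4*(-462)*(-1/216671) = 64 + 264/30953 = 1981256/30953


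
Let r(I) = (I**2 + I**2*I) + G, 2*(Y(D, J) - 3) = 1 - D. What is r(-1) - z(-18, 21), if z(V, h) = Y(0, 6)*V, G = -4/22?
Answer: 691/11 ≈ 62.818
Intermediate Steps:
Y(D, J) = 7/2 - D/2 (Y(D, J) = 3 + (1 - D)/2 = 3 + (1/2 - D/2) = 7/2 - D/2)
G = -2/11 (G = -4*1/22 = -2/11 ≈ -0.18182)
z(V, h) = 7*V/2 (z(V, h) = (7/2 - 1/2*0)*V = (7/2 + 0)*V = 7*V/2)
r(I) = -2/11 + I**2 + I**3 (r(I) = (I**2 + I**2*I) - 2/11 = (I**2 + I**3) - 2/11 = -2/11 + I**2 + I**3)
r(-1) - z(-18, 21) = (-2/11 + (-1)**2 + (-1)**3) - 7*(-18)/2 = (-2/11 + 1 - 1) - 1*(-63) = -2/11 + 63 = 691/11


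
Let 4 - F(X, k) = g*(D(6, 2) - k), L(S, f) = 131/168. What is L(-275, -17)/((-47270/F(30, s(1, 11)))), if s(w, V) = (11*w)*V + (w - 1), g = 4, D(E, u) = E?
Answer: -131/17115 ≈ -0.0076541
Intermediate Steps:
L(S, f) = 131/168 (L(S, f) = 131*(1/168) = 131/168)
s(w, V) = -1 + w + 11*V*w (s(w, V) = 11*V*w + (-1 + w) = -1 + w + 11*V*w)
F(X, k) = -20 + 4*k (F(X, k) = 4 - 4*(6 - k) = 4 - (24 - 4*k) = 4 + (-24 + 4*k) = -20 + 4*k)
L(-275, -17)/((-47270/F(30, s(1, 11)))) = 131/(168*((-47270/(-20 + 4*(-1 + 1 + 11*11*1))))) = 131/(168*((-47270/(-20 + 4*(-1 + 1 + 121))))) = 131/(168*((-47270/(-20 + 4*121)))) = 131/(168*((-47270/(-20 + 484)))) = 131/(168*((-47270/464))) = 131/(168*((-47270*1/464))) = 131/(168*(-815/8)) = (131/168)*(-8/815) = -131/17115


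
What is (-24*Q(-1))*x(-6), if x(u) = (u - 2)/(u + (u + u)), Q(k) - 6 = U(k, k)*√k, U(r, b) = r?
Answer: -64 + 32*I/3 ≈ -64.0 + 10.667*I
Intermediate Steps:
Q(k) = 6 + k^(3/2) (Q(k) = 6 + k*√k = 6 + k^(3/2))
x(u) = (-2 + u)/(3*u) (x(u) = (-2 + u)/(u + 2*u) = (-2 + u)/((3*u)) = (-2 + u)*(1/(3*u)) = (-2 + u)/(3*u))
(-24*Q(-1))*x(-6) = (-24*(6 + (-1)^(3/2)))*((⅓)*(-2 - 6)/(-6)) = (-24*(6 - I))*((⅓)*(-⅙)*(-8)) = (-144 + 24*I)*(4/9) = -64 + 32*I/3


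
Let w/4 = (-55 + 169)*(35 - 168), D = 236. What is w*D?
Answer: -14312928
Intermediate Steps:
w = -60648 (w = 4*((-55 + 169)*(35 - 168)) = 4*(114*(-133)) = 4*(-15162) = -60648)
w*D = -60648*236 = -14312928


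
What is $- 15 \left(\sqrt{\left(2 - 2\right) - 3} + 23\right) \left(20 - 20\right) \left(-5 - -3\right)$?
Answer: $0$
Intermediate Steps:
$- 15 \left(\sqrt{\left(2 - 2\right) - 3} + 23\right) \left(20 - 20\right) \left(-5 - -3\right) = - 15 \left(\sqrt{\left(2 - 2\right) - 3} + 23\right) 0 \left(-5 + 3\right) = - 15 \left(\sqrt{0 - 3} + 23\right) 0 \left(-2\right) = - 15 \left(\sqrt{-3} + 23\right) 0 \left(-2\right) = - 15 \left(i \sqrt{3} + 23\right) 0 \left(-2\right) = - 15 \left(23 + i \sqrt{3}\right) 0 \left(-2\right) = \left(-15\right) 0 \left(-2\right) = 0 \left(-2\right) = 0$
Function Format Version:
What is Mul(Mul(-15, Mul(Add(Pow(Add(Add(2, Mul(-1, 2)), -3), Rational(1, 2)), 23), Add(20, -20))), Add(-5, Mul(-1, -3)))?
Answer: 0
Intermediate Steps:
Mul(Mul(-15, Mul(Add(Pow(Add(Add(2, Mul(-1, 2)), -3), Rational(1, 2)), 23), Add(20, -20))), Add(-5, Mul(-1, -3))) = Mul(Mul(-15, Mul(Add(Pow(Add(Add(2, -2), -3), Rational(1, 2)), 23), 0)), Add(-5, 3)) = Mul(Mul(-15, Mul(Add(Pow(Add(0, -3), Rational(1, 2)), 23), 0)), -2) = Mul(Mul(-15, Mul(Add(Pow(-3, Rational(1, 2)), 23), 0)), -2) = Mul(Mul(-15, Mul(Add(Mul(I, Pow(3, Rational(1, 2))), 23), 0)), -2) = Mul(Mul(-15, Mul(Add(23, Mul(I, Pow(3, Rational(1, 2)))), 0)), -2) = Mul(Mul(-15, 0), -2) = Mul(0, -2) = 0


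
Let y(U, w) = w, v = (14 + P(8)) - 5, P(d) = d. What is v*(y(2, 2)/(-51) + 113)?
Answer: 5761/3 ≈ 1920.3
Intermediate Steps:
v = 17 (v = (14 + 8) - 5 = 22 - 5 = 17)
v*(y(2, 2)/(-51) + 113) = 17*(2/(-51) + 113) = 17*(2*(-1/51) + 113) = 17*(-2/51 + 113) = 17*(5761/51) = 5761/3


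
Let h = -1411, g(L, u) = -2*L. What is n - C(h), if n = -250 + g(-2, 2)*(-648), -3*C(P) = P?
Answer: -9937/3 ≈ -3312.3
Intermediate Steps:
C(P) = -P/3
n = -2842 (n = -250 - 2*(-2)*(-648) = -250 + 4*(-648) = -250 - 2592 = -2842)
n - C(h) = -2842 - (-1)*(-1411)/3 = -2842 - 1*1411/3 = -2842 - 1411/3 = -9937/3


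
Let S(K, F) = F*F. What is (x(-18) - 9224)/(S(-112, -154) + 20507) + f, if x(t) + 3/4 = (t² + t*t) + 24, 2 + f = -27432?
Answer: -4852889339/176892 ≈ -27434.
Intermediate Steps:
S(K, F) = F²
f = -27434 (f = -2 - 27432 = -27434)
x(t) = 93/4 + 2*t² (x(t) = -¾ + ((t² + t*t) + 24) = -¾ + ((t² + t²) + 24) = -¾ + (2*t² + 24) = -¾ + (24 + 2*t²) = 93/4 + 2*t²)
(x(-18) - 9224)/(S(-112, -154) + 20507) + f = ((93/4 + 2*(-18)²) - 9224)/((-154)² + 20507) - 27434 = ((93/4 + 2*324) - 9224)/(23716 + 20507) - 27434 = ((93/4 + 648) - 9224)/44223 - 27434 = (2685/4 - 9224)*(1/44223) - 27434 = -34211/4*1/44223 - 27434 = -34211/176892 - 27434 = -4852889339/176892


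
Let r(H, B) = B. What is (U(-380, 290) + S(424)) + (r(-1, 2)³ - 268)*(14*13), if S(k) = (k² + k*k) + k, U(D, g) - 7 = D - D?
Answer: 312663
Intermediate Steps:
U(D, g) = 7 (U(D, g) = 7 + (D - D) = 7 + 0 = 7)
S(k) = k + 2*k² (S(k) = (k² + k²) + k = 2*k² + k = k + 2*k²)
(U(-380, 290) + S(424)) + (r(-1, 2)³ - 268)*(14*13) = (7 + 424*(1 + 2*424)) + (2³ - 268)*(14*13) = (7 + 424*(1 + 848)) + (8 - 268)*182 = (7 + 424*849) - 260*182 = (7 + 359976) - 47320 = 359983 - 47320 = 312663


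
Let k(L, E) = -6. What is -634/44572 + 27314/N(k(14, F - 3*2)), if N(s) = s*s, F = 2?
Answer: 76088549/100287 ≈ 758.71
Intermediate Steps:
N(s) = s²
-634/44572 + 27314/N(k(14, F - 3*2)) = -634/44572 + 27314/((-6)²) = -634*1/44572 + 27314/36 = -317/22286 + 27314*(1/36) = -317/22286 + 13657/18 = 76088549/100287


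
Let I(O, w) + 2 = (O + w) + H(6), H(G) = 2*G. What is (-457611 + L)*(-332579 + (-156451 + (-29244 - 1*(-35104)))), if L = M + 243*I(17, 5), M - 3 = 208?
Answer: 217244828080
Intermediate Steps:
M = 211 (M = 3 + 208 = 211)
I(O, w) = 10 + O + w (I(O, w) = -2 + ((O + w) + 2*6) = -2 + ((O + w) + 12) = -2 + (12 + O + w) = 10 + O + w)
L = 7987 (L = 211 + 243*(10 + 17 + 5) = 211 + 243*32 = 211 + 7776 = 7987)
(-457611 + L)*(-332579 + (-156451 + (-29244 - 1*(-35104)))) = (-457611 + 7987)*(-332579 + (-156451 + (-29244 - 1*(-35104)))) = -449624*(-332579 + (-156451 + (-29244 + 35104))) = -449624*(-332579 + (-156451 + 5860)) = -449624*(-332579 - 150591) = -449624*(-483170) = 217244828080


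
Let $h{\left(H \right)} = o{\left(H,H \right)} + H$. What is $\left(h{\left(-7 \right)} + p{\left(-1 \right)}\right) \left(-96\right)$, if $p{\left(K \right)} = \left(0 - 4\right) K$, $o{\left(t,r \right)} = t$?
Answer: $960$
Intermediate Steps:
$h{\left(H \right)} = 2 H$ ($h{\left(H \right)} = H + H = 2 H$)
$p{\left(K \right)} = - 4 K$
$\left(h{\left(-7 \right)} + p{\left(-1 \right)}\right) \left(-96\right) = \left(2 \left(-7\right) - -4\right) \left(-96\right) = \left(-14 + 4\right) \left(-96\right) = \left(-10\right) \left(-96\right) = 960$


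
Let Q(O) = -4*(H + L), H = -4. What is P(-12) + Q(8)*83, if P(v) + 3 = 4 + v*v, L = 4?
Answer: 145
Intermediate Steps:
P(v) = 1 + v**2 (P(v) = -3 + (4 + v*v) = -3 + (4 + v**2) = 1 + v**2)
Q(O) = 0 (Q(O) = -4*(-4 + 4) = -4*0 = 0)
P(-12) + Q(8)*83 = (1 + (-12)**2) + 0*83 = (1 + 144) + 0 = 145 + 0 = 145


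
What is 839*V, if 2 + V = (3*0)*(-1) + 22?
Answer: 16780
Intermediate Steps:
V = 20 (V = -2 + ((3*0)*(-1) + 22) = -2 + (0*(-1) + 22) = -2 + (0 + 22) = -2 + 22 = 20)
839*V = 839*20 = 16780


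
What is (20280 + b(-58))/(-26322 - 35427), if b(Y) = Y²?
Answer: -23644/61749 ≈ -0.38291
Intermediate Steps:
(20280 + b(-58))/(-26322 - 35427) = (20280 + (-58)²)/(-26322 - 35427) = (20280 + 3364)/(-61749) = 23644*(-1/61749) = -23644/61749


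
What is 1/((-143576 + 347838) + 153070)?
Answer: 1/357332 ≈ 2.7985e-6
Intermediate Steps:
1/((-143576 + 347838) + 153070) = 1/(204262 + 153070) = 1/357332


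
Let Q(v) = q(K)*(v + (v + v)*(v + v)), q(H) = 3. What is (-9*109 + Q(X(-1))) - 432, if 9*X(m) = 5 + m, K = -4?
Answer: -38051/27 ≈ -1409.3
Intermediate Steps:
X(m) = 5/9 + m/9 (X(m) = (5 + m)/9 = 5/9 + m/9)
Q(v) = 3*v + 12*v² (Q(v) = 3*(v + (v + v)*(v + v)) = 3*(v + (2*v)*(2*v)) = 3*(v + 4*v²) = 3*v + 12*v²)
(-9*109 + Q(X(-1))) - 432 = (-9*109 + 3*(5/9 + (⅑)*(-1))*(1 + 4*(5/9 + (⅑)*(-1)))) - 432 = (-981 + 3*(5/9 - ⅑)*(1 + 4*(5/9 - ⅑))) - 432 = (-981 + 3*(4/9)*(1 + 4*(4/9))) - 432 = (-981 + 3*(4/9)*(1 + 16/9)) - 432 = (-981 + 3*(4/9)*(25/9)) - 432 = (-981 + 100/27) - 432 = -26387/27 - 432 = -38051/27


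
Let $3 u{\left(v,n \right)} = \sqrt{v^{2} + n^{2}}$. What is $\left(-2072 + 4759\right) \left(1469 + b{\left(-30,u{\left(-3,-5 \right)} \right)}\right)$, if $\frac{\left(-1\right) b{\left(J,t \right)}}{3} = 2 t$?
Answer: $3947203 - 5374 \sqrt{34} \approx 3.9159 \cdot 10^{6}$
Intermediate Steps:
$u{\left(v,n \right)} = \frac{\sqrt{n^{2} + v^{2}}}{3}$ ($u{\left(v,n \right)} = \frac{\sqrt{v^{2} + n^{2}}}{3} = \frac{\sqrt{n^{2} + v^{2}}}{3}$)
$b{\left(J,t \right)} = - 6 t$ ($b{\left(J,t \right)} = - 3 \cdot 2 t = - 6 t$)
$\left(-2072 + 4759\right) \left(1469 + b{\left(-30,u{\left(-3,-5 \right)} \right)}\right) = \left(-2072 + 4759\right) \left(1469 - 6 \frac{\sqrt{\left(-5\right)^{2} + \left(-3\right)^{2}}}{3}\right) = 2687 \left(1469 - 6 \frac{\sqrt{25 + 9}}{3}\right) = 2687 \left(1469 - 6 \frac{\sqrt{34}}{3}\right) = 2687 \left(1469 - 2 \sqrt{34}\right) = 3947203 - 5374 \sqrt{34}$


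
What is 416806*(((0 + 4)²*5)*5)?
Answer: 166722400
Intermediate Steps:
416806*(((0 + 4)²*5)*5) = 416806*((4²*5)*5) = 416806*((16*5)*5) = 416806*(80*5) = 416806*400 = 166722400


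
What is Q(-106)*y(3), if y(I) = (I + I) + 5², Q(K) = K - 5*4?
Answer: -3906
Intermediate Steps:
Q(K) = -20 + K (Q(K) = K - 20 = -20 + K)
y(I) = 25 + 2*I (y(I) = 2*I + 25 = 25 + 2*I)
Q(-106)*y(3) = (-20 - 106)*(25 + 2*3) = -126*(25 + 6) = -126*31 = -3906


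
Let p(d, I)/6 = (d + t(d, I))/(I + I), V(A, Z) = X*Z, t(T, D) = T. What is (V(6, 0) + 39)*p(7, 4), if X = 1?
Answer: 819/2 ≈ 409.50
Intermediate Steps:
V(A, Z) = Z (V(A, Z) = 1*Z = Z)
p(d, I) = 6*d/I (p(d, I) = 6*((d + d)/(I + I)) = 6*((2*d)/((2*I))) = 6*((2*d)*(1/(2*I))) = 6*(d/I) = 6*d/I)
(V(6, 0) + 39)*p(7, 4) = (0 + 39)*(6*7/4) = 39*(6*7*(¼)) = 39*(21/2) = 819/2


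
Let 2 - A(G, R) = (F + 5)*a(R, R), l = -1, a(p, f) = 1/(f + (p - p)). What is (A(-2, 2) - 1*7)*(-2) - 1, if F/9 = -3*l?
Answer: 41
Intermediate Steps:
a(p, f) = 1/f (a(p, f) = 1/(f + 0) = 1/f)
F = 27 (F = 9*(-3*(-1)) = 9*3 = 27)
A(G, R) = 2 - 32/R (A(G, R) = 2 - (27 + 5)/R = 2 - 32/R)
(A(-2, 2) - 1*7)*(-2) - 1 = ((2 - 32/2) - 1*7)*(-2) - 1 = ((2 - 32*1/2) - 7)*(-2) - 1 = ((2 - 16) - 7)*(-2) - 1 = (-14 - 7)*(-2) - 1 = -21*(-2) - 1 = 42 - 1 = 41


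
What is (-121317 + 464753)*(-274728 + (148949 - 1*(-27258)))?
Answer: -33835658156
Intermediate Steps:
(-121317 + 464753)*(-274728 + (148949 - 1*(-27258))) = 343436*(-274728 + (148949 + 27258)) = 343436*(-274728 + 176207) = 343436*(-98521) = -33835658156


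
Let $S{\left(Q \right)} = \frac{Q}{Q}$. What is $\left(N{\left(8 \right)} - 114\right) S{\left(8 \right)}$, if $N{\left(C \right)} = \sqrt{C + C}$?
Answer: $-110$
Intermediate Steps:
$S{\left(Q \right)} = 1$
$N{\left(C \right)} = \sqrt{2} \sqrt{C}$ ($N{\left(C \right)} = \sqrt{2 C} = \sqrt{2} \sqrt{C}$)
$\left(N{\left(8 \right)} - 114\right) S{\left(8 \right)} = \left(\sqrt{2} \sqrt{8} - 114\right) 1 = \left(\sqrt{2} \cdot 2 \sqrt{2} - 114\right) 1 = \left(4 - 114\right) 1 = \left(-110\right) 1 = -110$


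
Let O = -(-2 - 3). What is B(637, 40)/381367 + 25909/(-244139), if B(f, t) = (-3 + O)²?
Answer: -1411408721/13300936859 ≈ -0.10611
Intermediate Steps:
O = 5 (O = -1*(-5) = 5)
B(f, t) = 4 (B(f, t) = (-3 + 5)² = 2² = 4)
B(637, 40)/381367 + 25909/(-244139) = 4/381367 + 25909/(-244139) = 4*(1/381367) + 25909*(-1/244139) = 4/381367 - 25909/244139 = -1411408721/13300936859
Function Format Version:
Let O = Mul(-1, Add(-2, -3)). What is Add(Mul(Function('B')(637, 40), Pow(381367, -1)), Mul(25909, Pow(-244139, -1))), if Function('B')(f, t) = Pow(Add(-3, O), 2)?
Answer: Rational(-1411408721, 13300936859) ≈ -0.10611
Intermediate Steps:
O = 5 (O = Mul(-1, -5) = 5)
Function('B')(f, t) = 4 (Function('B')(f, t) = Pow(Add(-3, 5), 2) = Pow(2, 2) = 4)
Add(Mul(Function('B')(637, 40), Pow(381367, -1)), Mul(25909, Pow(-244139, -1))) = Add(Mul(4, Pow(381367, -1)), Mul(25909, Pow(-244139, -1))) = Add(Mul(4, Rational(1, 381367)), Mul(25909, Rational(-1, 244139))) = Add(Rational(4, 381367), Rational(-25909, 244139)) = Rational(-1411408721, 13300936859)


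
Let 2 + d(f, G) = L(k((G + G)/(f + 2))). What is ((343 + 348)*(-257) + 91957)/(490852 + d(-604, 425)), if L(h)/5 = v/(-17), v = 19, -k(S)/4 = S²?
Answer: -291142/1668871 ≈ -0.17445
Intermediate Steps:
k(S) = -4*S²
L(h) = -95/17 (L(h) = 5*(19/(-17)) = 5*(19*(-1/17)) = 5*(-19/17) = -95/17)
d(f, G) = -129/17 (d(f, G) = -2 - 95/17 = -129/17)
((343 + 348)*(-257) + 91957)/(490852 + d(-604, 425)) = ((343 + 348)*(-257) + 91957)/(490852 - 129/17) = (691*(-257) + 91957)/(8344355/17) = (-177587 + 91957)*(17/8344355) = -85630*17/8344355 = -291142/1668871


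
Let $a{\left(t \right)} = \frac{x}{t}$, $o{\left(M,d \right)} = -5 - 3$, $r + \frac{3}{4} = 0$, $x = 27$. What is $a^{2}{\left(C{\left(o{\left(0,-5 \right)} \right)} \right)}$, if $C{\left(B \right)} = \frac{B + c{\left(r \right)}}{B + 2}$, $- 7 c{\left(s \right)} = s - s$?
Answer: $\frac{6561}{16} \approx 410.06$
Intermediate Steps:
$r = - \frac{3}{4}$ ($r = - \frac{3}{4} + 0 = - \frac{3}{4} \approx -0.75$)
$o{\left(M,d \right)} = -8$
$c{\left(s \right)} = 0$ ($c{\left(s \right)} = - \frac{s - s}{7} = \left(- \frac{1}{7}\right) 0 = 0$)
$C{\left(B \right)} = \frac{B}{2 + B}$ ($C{\left(B \right)} = \frac{B + 0}{B + 2} = \frac{B}{2 + B}$)
$a{\left(t \right)} = \frac{27}{t}$
$a^{2}{\left(C{\left(o{\left(0,-5 \right)} \right)} \right)} = \left(\frac{27}{\left(-8\right) \frac{1}{2 - 8}}\right)^{2} = \left(\frac{27}{\left(-8\right) \frac{1}{-6}}\right)^{2} = \left(\frac{27}{\left(-8\right) \left(- \frac{1}{6}\right)}\right)^{2} = \left(\frac{27}{\frac{4}{3}}\right)^{2} = \left(27 \cdot \frac{3}{4}\right)^{2} = \left(\frac{81}{4}\right)^{2} = \frac{6561}{16}$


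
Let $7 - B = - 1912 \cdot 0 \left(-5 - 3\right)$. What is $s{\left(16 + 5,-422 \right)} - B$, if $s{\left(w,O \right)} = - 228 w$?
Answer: $-4795$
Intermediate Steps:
$B = 7$ ($B = 7 - - 1912 \cdot 0 \left(-5 - 3\right) = 7 - - 1912 \cdot 0 \left(-8\right) = 7 - \left(-1912\right) 0 = 7 - 0 = 7 + 0 = 7$)
$s{\left(16 + 5,-422 \right)} - B = - 228 \left(16 + 5\right) - 7 = \left(-228\right) 21 - 7 = -4788 - 7 = -4795$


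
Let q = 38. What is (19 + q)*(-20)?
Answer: -1140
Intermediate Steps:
(19 + q)*(-20) = (19 + 38)*(-20) = 57*(-20) = -1140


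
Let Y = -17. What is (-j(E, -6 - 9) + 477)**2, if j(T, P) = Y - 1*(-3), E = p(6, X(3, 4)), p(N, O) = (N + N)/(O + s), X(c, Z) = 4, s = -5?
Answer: 241081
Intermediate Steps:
p(N, O) = 2*N/(-5 + O) (p(N, O) = (N + N)/(O - 5) = (2*N)/(-5 + O) = 2*N/(-5 + O))
E = -12 (E = 2*6/(-5 + 4) = 2*6/(-1) = 2*6*(-1) = -12)
j(T, P) = -14 (j(T, P) = -17 - 1*(-3) = -17 + 3 = -14)
(-j(E, -6 - 9) + 477)**2 = (-1*(-14) + 477)**2 = (14 + 477)**2 = 491**2 = 241081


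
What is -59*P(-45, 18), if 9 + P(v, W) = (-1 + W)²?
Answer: -16520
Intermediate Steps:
P(v, W) = -9 + (-1 + W)²
-59*P(-45, 18) = -59*(-9 + (-1 + 18)²) = -59*(-9 + 17²) = -59*(-9 + 289) = -59*280 = -16520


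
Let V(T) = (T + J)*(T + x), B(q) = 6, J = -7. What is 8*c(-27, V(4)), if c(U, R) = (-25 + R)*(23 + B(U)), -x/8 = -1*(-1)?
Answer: -3016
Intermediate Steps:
x = -8 (x = -(-8)*(-1) = -8*1 = -8)
V(T) = (-8 + T)*(-7 + T) (V(T) = (T - 7)*(T - 8) = (-7 + T)*(-8 + T) = (-8 + T)*(-7 + T))
c(U, R) = -725 + 29*R (c(U, R) = (-25 + R)*(23 + 6) = (-25 + R)*29 = -725 + 29*R)
8*c(-27, V(4)) = 8*(-725 + 29*(56 + 4² - 15*4)) = 8*(-725 + 29*(56 + 16 - 60)) = 8*(-725 + 29*12) = 8*(-725 + 348) = 8*(-377) = -3016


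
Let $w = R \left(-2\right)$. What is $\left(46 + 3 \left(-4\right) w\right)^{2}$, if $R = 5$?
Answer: $27556$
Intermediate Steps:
$w = -10$ ($w = 5 \left(-2\right) = -10$)
$\left(46 + 3 \left(-4\right) w\right)^{2} = \left(46 + 3 \left(-4\right) \left(-10\right)\right)^{2} = \left(46 - -120\right)^{2} = \left(46 + 120\right)^{2} = 166^{2} = 27556$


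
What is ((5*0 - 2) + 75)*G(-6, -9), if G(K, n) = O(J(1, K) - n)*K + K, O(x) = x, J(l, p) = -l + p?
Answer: -1314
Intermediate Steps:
J(l, p) = p - l
G(K, n) = K + K*(-1 + K - n) (G(K, n) = ((K - 1*1) - n)*K + K = ((K - 1) - n)*K + K = ((-1 + K) - n)*K + K = (-1 + K - n)*K + K = K*(-1 + K - n) + K = K + K*(-1 + K - n))
((5*0 - 2) + 75)*G(-6, -9) = ((5*0 - 2) + 75)*(-6*(-6 - 1*(-9))) = ((0 - 2) + 75)*(-6*(-6 + 9)) = (-2 + 75)*(-6*3) = 73*(-18) = -1314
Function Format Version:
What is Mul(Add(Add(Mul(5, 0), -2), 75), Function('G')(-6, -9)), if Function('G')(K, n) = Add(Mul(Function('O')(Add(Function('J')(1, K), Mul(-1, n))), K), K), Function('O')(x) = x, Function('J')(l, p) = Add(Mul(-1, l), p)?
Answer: -1314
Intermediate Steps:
Function('J')(l, p) = Add(p, Mul(-1, l))
Function('G')(K, n) = Add(K, Mul(K, Add(-1, K, Mul(-1, n)))) (Function('G')(K, n) = Add(Mul(Add(Add(K, Mul(-1, 1)), Mul(-1, n)), K), K) = Add(Mul(Add(Add(K, -1), Mul(-1, n)), K), K) = Add(Mul(Add(Add(-1, K), Mul(-1, n)), K), K) = Add(Mul(Add(-1, K, Mul(-1, n)), K), K) = Add(Mul(K, Add(-1, K, Mul(-1, n))), K) = Add(K, Mul(K, Add(-1, K, Mul(-1, n)))))
Mul(Add(Add(Mul(5, 0), -2), 75), Function('G')(-6, -9)) = Mul(Add(Add(Mul(5, 0), -2), 75), Mul(-6, Add(-6, Mul(-1, -9)))) = Mul(Add(Add(0, -2), 75), Mul(-6, Add(-6, 9))) = Mul(Add(-2, 75), Mul(-6, 3)) = Mul(73, -18) = -1314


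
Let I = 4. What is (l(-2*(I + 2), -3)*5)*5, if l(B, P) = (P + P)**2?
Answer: 900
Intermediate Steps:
l(B, P) = 4*P**2 (l(B, P) = (2*P)**2 = 4*P**2)
(l(-2*(I + 2), -3)*5)*5 = ((4*(-3)**2)*5)*5 = ((4*9)*5)*5 = (36*5)*5 = 180*5 = 900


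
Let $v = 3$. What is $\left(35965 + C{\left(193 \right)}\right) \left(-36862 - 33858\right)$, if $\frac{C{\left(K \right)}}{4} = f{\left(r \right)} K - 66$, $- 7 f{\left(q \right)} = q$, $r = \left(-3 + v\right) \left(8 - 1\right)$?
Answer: $-2524774720$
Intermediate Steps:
$r = 0$ ($r = \left(-3 + 3\right) \left(8 - 1\right) = 0 \cdot 7 = 0$)
$f{\left(q \right)} = - \frac{q}{7}$
$C{\left(K \right)} = -264$ ($C{\left(K \right)} = 4 \left(\left(- \frac{1}{7}\right) 0 K - 66\right) = 4 \left(0 K - 66\right) = 4 \left(0 - 66\right) = 4 \left(-66\right) = -264$)
$\left(35965 + C{\left(193 \right)}\right) \left(-36862 - 33858\right) = \left(35965 - 264\right) \left(-36862 - 33858\right) = 35701 \left(-70720\right) = -2524774720$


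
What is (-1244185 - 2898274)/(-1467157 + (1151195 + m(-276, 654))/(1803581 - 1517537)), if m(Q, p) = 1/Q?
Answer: 29730859058736/10529909488799 ≈ 2.8235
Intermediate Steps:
(-1244185 - 2898274)/(-1467157 + (1151195 + m(-276, 654))/(1803581 - 1517537)) = (-1244185 - 2898274)/(-1467157 + (1151195 + 1/(-276))/(1803581 - 1517537)) = -4142459/(-1467157 + (1151195 - 1/276)/286044) = -4142459/(-1467157 + (317729819/276)*(1/286044)) = -4142459/(-1467157 + 28884529/7177104) = -4142459/(-10529909488799/7177104) = -4142459*(-7177104/10529909488799) = 29730859058736/10529909488799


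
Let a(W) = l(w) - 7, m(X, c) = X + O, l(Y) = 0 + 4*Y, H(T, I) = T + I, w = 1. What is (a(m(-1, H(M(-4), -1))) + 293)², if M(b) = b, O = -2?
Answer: 84100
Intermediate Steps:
H(T, I) = I + T
l(Y) = 4*Y
m(X, c) = -2 + X (m(X, c) = X - 2 = -2 + X)
a(W) = -3 (a(W) = 4*1 - 7 = 4 - 7 = -3)
(a(m(-1, H(M(-4), -1))) + 293)² = (-3 + 293)² = 290² = 84100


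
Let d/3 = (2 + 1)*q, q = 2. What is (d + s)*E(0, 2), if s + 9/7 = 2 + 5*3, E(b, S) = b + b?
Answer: 0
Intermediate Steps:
E(b, S) = 2*b
s = 110/7 (s = -9/7 + (2 + 5*3) = -9/7 + (2 + 15) = -9/7 + 17 = 110/7 ≈ 15.714)
d = 18 (d = 3*((2 + 1)*2) = 3*(3*2) = 3*6 = 18)
(d + s)*E(0, 2) = (18 + 110/7)*(2*0) = (236/7)*0 = 0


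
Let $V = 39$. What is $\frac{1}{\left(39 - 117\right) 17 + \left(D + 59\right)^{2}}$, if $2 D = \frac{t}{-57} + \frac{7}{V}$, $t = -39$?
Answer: $\frac{549081}{1211352115} \approx 0.00045328$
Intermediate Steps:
$D = \frac{320}{741}$ ($D = \frac{- \frac{39}{-57} + \frac{7}{39}}{2} = \frac{\left(-39\right) \left(- \frac{1}{57}\right) + 7 \cdot \frac{1}{39}}{2} = \frac{\frac{13}{19} + \frac{7}{39}}{2} = \frac{1}{2} \cdot \frac{640}{741} = \frac{320}{741} \approx 0.43185$)
$\frac{1}{\left(39 - 117\right) 17 + \left(D + 59\right)^{2}} = \frac{1}{\left(39 - 117\right) 17 + \left(\frac{320}{741} + 59\right)^{2}} = \frac{1}{\left(-78\right) 17 + \left(\frac{44039}{741}\right)^{2}} = \frac{1}{-1326 + \frac{1939433521}{549081}} = \frac{1}{\frac{1211352115}{549081}} = \frac{549081}{1211352115}$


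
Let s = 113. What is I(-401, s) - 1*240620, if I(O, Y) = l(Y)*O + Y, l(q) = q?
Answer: -285820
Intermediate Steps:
I(O, Y) = Y + O*Y (I(O, Y) = Y*O + Y = O*Y + Y = Y + O*Y)
I(-401, s) - 1*240620 = 113*(1 - 401) - 1*240620 = 113*(-400) - 240620 = -45200 - 240620 = -285820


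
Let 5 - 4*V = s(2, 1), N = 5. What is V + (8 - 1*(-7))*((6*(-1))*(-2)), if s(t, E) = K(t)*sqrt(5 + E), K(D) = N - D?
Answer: 725/4 - 3*sqrt(6)/4 ≈ 179.41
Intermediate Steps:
K(D) = 5 - D
s(t, E) = sqrt(5 + E)*(5 - t) (s(t, E) = (5 - t)*sqrt(5 + E) = sqrt(5 + E)*(5 - t))
V = 5/4 - 3*sqrt(6)/4 (V = 5/4 - sqrt(5 + 1)*(5 - 1*2)/4 = 5/4 - sqrt(6)*(5 - 2)/4 = 5/4 - sqrt(6)*3/4 = 5/4 - 3*sqrt(6)/4 ≈ -0.58712)
V + (8 - 1*(-7))*((6*(-1))*(-2)) = (5/4 - 3*sqrt(6)/4) + (8 - 1*(-7))*((6*(-1))*(-2)) = (5/4 - 3*sqrt(6)/4) + (8 + 7)*(-6*(-2)) = (5/4 - 3*sqrt(6)/4) + 15*12 = (5/4 - 3*sqrt(6)/4) + 180 = 725/4 - 3*sqrt(6)/4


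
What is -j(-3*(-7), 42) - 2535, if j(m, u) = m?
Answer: -2556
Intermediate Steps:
-j(-3*(-7), 42) - 2535 = -(-3)*(-7) - 2535 = -1*21 - 2535 = -21 - 2535 = -2556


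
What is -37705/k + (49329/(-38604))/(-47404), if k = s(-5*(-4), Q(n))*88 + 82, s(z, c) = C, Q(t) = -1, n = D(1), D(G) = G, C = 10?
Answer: -1642845234971/41915348176 ≈ -39.194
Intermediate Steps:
n = 1
s(z, c) = 10
k = 962 (k = 10*88 + 82 = 880 + 82 = 962)
-37705/k + (49329/(-38604))/(-47404) = -37705/962 + (49329/(-38604))/(-47404) = -37705*1/962 + (49329*(-1/38604))*(-1/47404) = -37705/962 - 16443/12868*(-1/47404) = -37705/962 + 2349/87142096 = -1642845234971/41915348176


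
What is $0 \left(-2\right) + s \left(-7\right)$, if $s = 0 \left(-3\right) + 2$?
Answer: $-14$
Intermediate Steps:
$s = 2$ ($s = 0 + 2 = 2$)
$0 \left(-2\right) + s \left(-7\right) = 0 \left(-2\right) + 2 \left(-7\right) = 0 - 14 = -14$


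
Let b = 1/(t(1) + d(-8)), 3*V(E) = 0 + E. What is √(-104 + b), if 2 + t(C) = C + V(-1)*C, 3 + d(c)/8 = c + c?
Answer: I*√5501945/230 ≈ 10.198*I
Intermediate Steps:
V(E) = E/3 (V(E) = (0 + E)/3 = E/3)
d(c) = -24 + 16*c (d(c) = -24 + 8*(c + c) = -24 + 8*(2*c) = -24 + 16*c)
t(C) = -2 + 2*C/3 (t(C) = -2 + (C + ((⅓)*(-1))*C) = -2 + (C - C/3) = -2 + 2*C/3)
b = -3/460 (b = 1/((-2 + (⅔)*1) + (-24 + 16*(-8))) = 1/((-2 + ⅔) + (-24 - 128)) = 1/(-4/3 - 152) = 1/(-460/3) = -3/460 ≈ -0.0065217)
√(-104 + b) = √(-104 - 3/460) = √(-47843/460) = I*√5501945/230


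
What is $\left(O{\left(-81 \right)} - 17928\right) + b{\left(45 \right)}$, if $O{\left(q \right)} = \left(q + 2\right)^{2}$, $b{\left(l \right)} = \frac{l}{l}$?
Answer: $-11686$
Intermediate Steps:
$b{\left(l \right)} = 1$
$O{\left(q \right)} = \left(2 + q\right)^{2}$
$\left(O{\left(-81 \right)} - 17928\right) + b{\left(45 \right)} = \left(\left(2 - 81\right)^{2} - 17928\right) + 1 = \left(\left(-79\right)^{2} - 17928\right) + 1 = \left(6241 - 17928\right) + 1 = -11687 + 1 = -11686$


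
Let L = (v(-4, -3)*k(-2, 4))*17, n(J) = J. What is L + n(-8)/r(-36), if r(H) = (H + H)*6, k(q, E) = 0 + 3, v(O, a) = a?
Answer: -8261/54 ≈ -152.98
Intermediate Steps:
k(q, E) = 3
r(H) = 12*H (r(H) = (2*H)*6 = 12*H)
L = -153 (L = -3*3*17 = -9*17 = -153)
L + n(-8)/r(-36) = -153 - 8/(12*(-36)) = -153 - 8/(-432) = -153 - 8*(-1/432) = -153 + 1/54 = -8261/54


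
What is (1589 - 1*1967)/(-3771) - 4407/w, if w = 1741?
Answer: -1773411/729479 ≈ -2.4311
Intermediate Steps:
(1589 - 1*1967)/(-3771) - 4407/w = (1589 - 1*1967)/(-3771) - 4407/1741 = (1589 - 1967)*(-1/3771) - 4407*1/1741 = -378*(-1/3771) - 4407/1741 = 42/419 - 4407/1741 = -1773411/729479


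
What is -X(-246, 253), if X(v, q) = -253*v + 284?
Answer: -62522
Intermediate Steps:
X(v, q) = 284 - 253*v
-X(-246, 253) = -(284 - 253*(-246)) = -(284 + 62238) = -1*62522 = -62522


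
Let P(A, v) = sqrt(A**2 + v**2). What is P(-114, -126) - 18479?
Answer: -18479 + 6*sqrt(802) ≈ -18309.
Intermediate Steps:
P(-114, -126) - 18479 = sqrt((-114)**2 + (-126)**2) - 18479 = sqrt(12996 + 15876) - 18479 = sqrt(28872) - 18479 = 6*sqrt(802) - 18479 = -18479 + 6*sqrt(802)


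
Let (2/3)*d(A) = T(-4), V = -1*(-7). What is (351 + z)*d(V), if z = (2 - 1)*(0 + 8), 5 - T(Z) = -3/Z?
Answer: 18309/8 ≈ 2288.6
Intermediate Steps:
V = 7
T(Z) = 5 + 3/Z (T(Z) = 5 - (-3)/Z = 5 + 3/Z)
d(A) = 51/8 (d(A) = 3*(5 + 3/(-4))/2 = 3*(5 + 3*(-¼))/2 = 3*(5 - ¾)/2 = (3/2)*(17/4) = 51/8)
z = 8 (z = 1*8 = 8)
(351 + z)*d(V) = (351 + 8)*(51/8) = 359*(51/8) = 18309/8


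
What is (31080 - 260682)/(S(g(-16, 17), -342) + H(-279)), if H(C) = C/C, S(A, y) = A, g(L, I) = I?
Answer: -38267/3 ≈ -12756.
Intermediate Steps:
H(C) = 1
(31080 - 260682)/(S(g(-16, 17), -342) + H(-279)) = (31080 - 260682)/(17 + 1) = -229602/18 = -229602*1/18 = -38267/3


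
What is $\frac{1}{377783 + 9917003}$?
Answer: $\frac{1}{10294786} \approx 9.7137 \cdot 10^{-8}$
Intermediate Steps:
$\frac{1}{377783 + 9917003} = \frac{1}{10294786}$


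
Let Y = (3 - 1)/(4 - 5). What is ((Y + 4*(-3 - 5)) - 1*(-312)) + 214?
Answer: 492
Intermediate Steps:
Y = -2 (Y = 2/(-1) = 2*(-1) = -2)
((Y + 4*(-3 - 5)) - 1*(-312)) + 214 = ((-2 + 4*(-3 - 5)) - 1*(-312)) + 214 = ((-2 + 4*(-8)) + 312) + 214 = ((-2 - 32) + 312) + 214 = (-34 + 312) + 214 = 278 + 214 = 492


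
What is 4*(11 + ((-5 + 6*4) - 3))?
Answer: 108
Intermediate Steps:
4*(11 + ((-5 + 6*4) - 3)) = 4*(11 + ((-5 + 24) - 3)) = 4*(11 + (19 - 3)) = 4*(11 + 16) = 4*27 = 108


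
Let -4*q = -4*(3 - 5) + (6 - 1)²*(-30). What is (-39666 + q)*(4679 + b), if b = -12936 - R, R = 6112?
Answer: 1134590609/2 ≈ 5.6729e+8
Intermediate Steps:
b = -19048 (b = -12936 - 1*6112 = -12936 - 6112 = -19048)
q = 371/2 (q = -(-4*(3 - 5) + (6 - 1)²*(-30))/4 = -(-4*(-2) + 5²*(-30))/4 = -(8 + 25*(-30))/4 = -(8 - 750)/4 = -¼*(-742) = 371/2 ≈ 185.50)
(-39666 + q)*(4679 + b) = (-39666 + 371/2)*(4679 - 19048) = -78961/2*(-14369) = 1134590609/2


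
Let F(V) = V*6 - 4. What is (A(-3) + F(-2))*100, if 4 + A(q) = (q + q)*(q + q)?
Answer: 1600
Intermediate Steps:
A(q) = -4 + 4*q² (A(q) = -4 + (q + q)*(q + q) = -4 + (2*q)*(2*q) = -4 + 4*q²)
F(V) = -4 + 6*V (F(V) = 6*V - 4 = -4 + 6*V)
(A(-3) + F(-2))*100 = ((-4 + 4*(-3)²) + (-4 + 6*(-2)))*100 = ((-4 + 4*9) + (-4 - 12))*100 = ((-4 + 36) - 16)*100 = (32 - 16)*100 = 16*100 = 1600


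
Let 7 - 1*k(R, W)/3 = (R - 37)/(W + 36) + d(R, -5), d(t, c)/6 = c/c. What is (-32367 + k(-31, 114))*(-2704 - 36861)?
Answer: 6402139258/5 ≈ 1.2804e+9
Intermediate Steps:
d(t, c) = 6 (d(t, c) = 6*(c/c) = 6*1 = 6)
k(R, W) = 3 - 3*(-37 + R)/(36 + W) (k(R, W) = 21 - 3*((R - 37)/(W + 36) + 6) = 21 - 3*((-37 + R)/(36 + W) + 6) = 21 - 3*(6 + (-37 + R)/(36 + W)) = 21 + (-18 - 3*(-37 + R)/(36 + W)) = 3 - 3*(-37 + R)/(36 + W))
(-32367 + k(-31, 114))*(-2704 - 36861) = (-32367 + 3*(73 + 114 - 1*(-31))/(36 + 114))*(-2704 - 36861) = (-32367 + 3*(73 + 114 + 31)/150)*(-39565) = (-32367 + 3*(1/150)*218)*(-39565) = (-32367 + 109/25)*(-39565) = -809066/25*(-39565) = 6402139258/5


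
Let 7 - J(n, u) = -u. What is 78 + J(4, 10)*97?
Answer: 1727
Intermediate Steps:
J(n, u) = 7 + u (J(n, u) = 7 - (-1)*u = 7 + u)
78 + J(4, 10)*97 = 78 + (7 + 10)*97 = 78 + 17*97 = 78 + 1649 = 1727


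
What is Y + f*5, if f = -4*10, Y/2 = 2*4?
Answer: -184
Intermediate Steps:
Y = 16 (Y = 2*(2*4) = 2*8 = 16)
f = -40
Y + f*5 = 16 - 40*5 = 16 - 200 = -184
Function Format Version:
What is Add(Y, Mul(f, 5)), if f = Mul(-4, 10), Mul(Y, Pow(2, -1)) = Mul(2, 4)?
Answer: -184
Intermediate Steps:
Y = 16 (Y = Mul(2, Mul(2, 4)) = Mul(2, 8) = 16)
f = -40
Add(Y, Mul(f, 5)) = Add(16, Mul(-40, 5)) = Add(16, -200) = -184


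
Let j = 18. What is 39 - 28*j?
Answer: -465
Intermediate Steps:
39 - 28*j = 39 - 28*18 = 39 - 504 = -465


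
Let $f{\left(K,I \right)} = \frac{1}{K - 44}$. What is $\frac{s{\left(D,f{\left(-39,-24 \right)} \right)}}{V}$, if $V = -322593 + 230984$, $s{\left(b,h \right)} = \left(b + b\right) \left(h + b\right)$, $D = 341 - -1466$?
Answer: $- \frac{542027720}{7603547} \approx -71.286$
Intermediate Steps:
$f{\left(K,I \right)} = \frac{1}{-44 + K}$
$D = 1807$ ($D = 341 + 1466 = 1807$)
$s{\left(b,h \right)} = 2 b \left(b + h\right)$
$V = -91609$
$\frac{s{\left(D,f{\left(-39,-24 \right)} \right)}}{V} = \frac{2 \cdot 1807 \left(1807 + \frac{1}{-44 - 39}\right)}{-91609} = 2 \cdot 1807 \left(1807 + \frac{1}{-83}\right) \left(- \frac{1}{91609}\right) = 2 \cdot 1807 \left(1807 - \frac{1}{83}\right) \left(- \frac{1}{91609}\right) = 2 \cdot 1807 \cdot \frac{149980}{83} \left(- \frac{1}{91609}\right) = \frac{542027720}{83} \left(- \frac{1}{91609}\right) = - \frac{542027720}{7603547}$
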